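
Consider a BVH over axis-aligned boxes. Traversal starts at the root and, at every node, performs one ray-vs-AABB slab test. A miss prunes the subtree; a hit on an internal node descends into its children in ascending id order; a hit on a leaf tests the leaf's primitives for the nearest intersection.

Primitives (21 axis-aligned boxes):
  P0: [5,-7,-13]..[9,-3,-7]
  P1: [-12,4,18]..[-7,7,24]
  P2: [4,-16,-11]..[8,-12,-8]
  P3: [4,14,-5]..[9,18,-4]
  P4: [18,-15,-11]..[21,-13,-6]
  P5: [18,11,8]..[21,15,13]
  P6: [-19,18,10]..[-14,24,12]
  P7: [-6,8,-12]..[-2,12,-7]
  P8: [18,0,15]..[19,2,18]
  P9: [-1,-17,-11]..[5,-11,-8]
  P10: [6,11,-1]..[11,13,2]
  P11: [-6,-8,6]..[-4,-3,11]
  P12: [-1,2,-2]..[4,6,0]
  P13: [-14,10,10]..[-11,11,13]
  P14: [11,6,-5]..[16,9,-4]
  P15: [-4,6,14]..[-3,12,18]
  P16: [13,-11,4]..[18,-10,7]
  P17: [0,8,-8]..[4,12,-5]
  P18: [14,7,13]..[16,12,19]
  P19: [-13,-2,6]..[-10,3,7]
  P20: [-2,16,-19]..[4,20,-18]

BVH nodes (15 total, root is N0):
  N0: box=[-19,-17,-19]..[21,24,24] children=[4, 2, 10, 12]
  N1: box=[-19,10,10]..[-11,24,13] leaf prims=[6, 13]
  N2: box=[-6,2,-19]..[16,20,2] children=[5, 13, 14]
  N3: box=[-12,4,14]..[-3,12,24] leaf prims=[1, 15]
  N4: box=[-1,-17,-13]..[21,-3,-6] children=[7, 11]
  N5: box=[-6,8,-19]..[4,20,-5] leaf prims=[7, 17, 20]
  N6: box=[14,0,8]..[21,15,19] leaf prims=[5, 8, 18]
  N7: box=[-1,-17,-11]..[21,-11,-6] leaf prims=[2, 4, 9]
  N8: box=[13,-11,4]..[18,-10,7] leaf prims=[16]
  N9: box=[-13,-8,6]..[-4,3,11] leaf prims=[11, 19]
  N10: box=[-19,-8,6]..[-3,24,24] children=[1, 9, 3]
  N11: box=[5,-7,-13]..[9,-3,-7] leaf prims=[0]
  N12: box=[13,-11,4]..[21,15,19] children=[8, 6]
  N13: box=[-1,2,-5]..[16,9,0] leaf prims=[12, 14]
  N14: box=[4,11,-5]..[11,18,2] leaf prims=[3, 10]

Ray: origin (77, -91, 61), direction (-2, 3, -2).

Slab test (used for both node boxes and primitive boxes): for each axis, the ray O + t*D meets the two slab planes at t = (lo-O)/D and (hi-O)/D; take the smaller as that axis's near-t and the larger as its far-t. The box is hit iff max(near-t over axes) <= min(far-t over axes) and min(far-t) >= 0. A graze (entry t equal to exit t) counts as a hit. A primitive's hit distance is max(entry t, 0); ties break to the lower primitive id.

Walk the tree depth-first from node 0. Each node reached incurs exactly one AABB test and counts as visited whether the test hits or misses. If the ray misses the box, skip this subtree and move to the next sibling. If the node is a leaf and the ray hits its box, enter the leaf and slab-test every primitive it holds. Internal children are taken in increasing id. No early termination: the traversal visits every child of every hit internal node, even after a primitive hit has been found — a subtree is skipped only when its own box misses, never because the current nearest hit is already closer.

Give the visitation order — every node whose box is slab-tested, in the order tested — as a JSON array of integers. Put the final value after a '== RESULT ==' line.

Trace the traversal:
N0 x:[28,48] y:[74/3,115/3] z:[37/2,40] -> hit [28,115/3], descend [2, 4, 10, 12]
  N2 x:[61/2,83/2] y:[31,37] z:[59/2,40] -> hit [31,37], descend [5, 13, 14]
    N5 x:[73/2,83/2] y:[33,37] z:[33,40] -> hit [73/2,37] leaf, test {P7(miss), P17(miss), P20(miss)}
    N13 x:[61/2,39] y:[31,100/3] z:[61/2,33] -> hit [31,33] leaf, test {P12(miss), P14@t=65/2}
    N14 x:[33,73/2] y:[34,109/3] z:[59/2,33] -> miss, prune
  N4 x:[28,39] y:[74/3,88/3] z:[67/2,37] -> miss, prune
  N10 x:[40,48] y:[83/3,115/3] z:[37/2,55/2] -> miss, prune
  N12 x:[28,32] y:[80/3,106/3] z:[21,57/2] -> hit [28,57/2], descend [6, 8]
    N6 x:[28,63/2] y:[91/3,106/3] z:[21,53/2] -> miss, prune
    N8 x:[59/2,32] y:[80/3,27] z:[27,57/2] -> miss, prune

10 AABB tests over nodes [0, 2, 5, 13, 14, 4, 10, 12, 6, 8]; 2 leaves entered; closest P14.

== RESULT ==
[0, 2, 5, 13, 14, 4, 10, 12, 6, 8]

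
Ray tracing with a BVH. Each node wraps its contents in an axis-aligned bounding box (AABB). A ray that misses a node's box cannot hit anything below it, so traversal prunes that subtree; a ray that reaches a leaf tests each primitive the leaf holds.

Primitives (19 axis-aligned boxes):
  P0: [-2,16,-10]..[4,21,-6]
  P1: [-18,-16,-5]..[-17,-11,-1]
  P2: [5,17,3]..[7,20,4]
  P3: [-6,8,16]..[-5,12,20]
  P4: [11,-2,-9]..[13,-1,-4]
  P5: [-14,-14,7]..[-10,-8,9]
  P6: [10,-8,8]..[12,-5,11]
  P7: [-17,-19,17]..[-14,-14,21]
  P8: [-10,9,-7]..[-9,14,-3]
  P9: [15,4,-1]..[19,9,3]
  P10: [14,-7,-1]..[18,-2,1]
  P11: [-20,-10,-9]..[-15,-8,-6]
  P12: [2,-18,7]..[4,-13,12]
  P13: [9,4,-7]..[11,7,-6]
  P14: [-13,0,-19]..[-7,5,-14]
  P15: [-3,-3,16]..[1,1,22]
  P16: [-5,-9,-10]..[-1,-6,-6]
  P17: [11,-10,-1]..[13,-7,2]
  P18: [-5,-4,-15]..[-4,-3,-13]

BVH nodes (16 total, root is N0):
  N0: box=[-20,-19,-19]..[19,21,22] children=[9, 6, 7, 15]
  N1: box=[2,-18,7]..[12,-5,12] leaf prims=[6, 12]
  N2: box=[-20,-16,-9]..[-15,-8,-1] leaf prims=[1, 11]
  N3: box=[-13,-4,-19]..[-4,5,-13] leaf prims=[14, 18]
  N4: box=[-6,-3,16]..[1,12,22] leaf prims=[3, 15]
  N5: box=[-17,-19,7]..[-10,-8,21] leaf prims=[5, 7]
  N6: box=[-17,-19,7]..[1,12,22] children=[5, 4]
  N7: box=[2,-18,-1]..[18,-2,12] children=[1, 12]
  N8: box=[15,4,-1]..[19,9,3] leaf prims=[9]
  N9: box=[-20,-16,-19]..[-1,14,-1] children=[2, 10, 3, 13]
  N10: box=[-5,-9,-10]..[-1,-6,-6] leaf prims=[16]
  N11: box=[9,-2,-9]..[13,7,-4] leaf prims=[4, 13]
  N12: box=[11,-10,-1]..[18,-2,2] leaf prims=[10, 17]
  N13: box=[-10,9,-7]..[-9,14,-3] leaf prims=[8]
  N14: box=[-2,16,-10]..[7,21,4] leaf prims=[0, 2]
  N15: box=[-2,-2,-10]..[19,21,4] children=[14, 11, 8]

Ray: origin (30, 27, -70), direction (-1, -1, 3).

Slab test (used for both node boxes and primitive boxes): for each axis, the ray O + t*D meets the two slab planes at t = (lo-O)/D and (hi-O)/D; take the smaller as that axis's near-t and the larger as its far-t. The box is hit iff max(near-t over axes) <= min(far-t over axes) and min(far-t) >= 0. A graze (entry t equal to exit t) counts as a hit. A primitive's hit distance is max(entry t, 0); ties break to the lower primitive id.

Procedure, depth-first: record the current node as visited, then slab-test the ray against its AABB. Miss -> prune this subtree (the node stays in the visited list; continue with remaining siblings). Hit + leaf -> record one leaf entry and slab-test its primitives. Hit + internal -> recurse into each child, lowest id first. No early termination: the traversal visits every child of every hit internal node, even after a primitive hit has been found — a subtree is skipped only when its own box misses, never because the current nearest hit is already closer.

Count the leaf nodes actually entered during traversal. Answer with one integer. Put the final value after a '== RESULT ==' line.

Trace the traversal:
N0 x:[11,50] y:[6,46] z:[17,92/3] -> hit [17,92/3], descend [6, 7, 9, 15]
  N6 x:[29,47] y:[15,46] z:[77/3,92/3] -> hit [29,92/3], descend [4, 5]
    N4 x:[29,36] y:[15,30] z:[86/3,92/3] -> hit [29,30] leaf, test {P3(miss), P15@t=29}
    N5 x:[40,47] y:[35,46] z:[77/3,91/3] -> miss, prune
  N7 x:[12,28] y:[29,45] z:[23,82/3] -> miss, prune
  N9 x:[31,50] y:[13,43] z:[17,23] -> miss, prune
  N15 x:[11,32] y:[6,29] z:[20,74/3] -> hit [20,74/3], descend [8, 11, 14]
    N8 x:[11,15] y:[18,23] z:[23,73/3] -> miss, prune
    N11 x:[17,21] y:[20,29] z:[61/3,22] -> hit [61/3,21] leaf, test {P4(miss), P13@t=21}
    N14 x:[23,32] y:[6,11] z:[20,74/3] -> miss, prune

Summary -> nodes [0, 6, 4, 5, 7, 9, 15, 8, 11, 14]; box-tests=10; leaf-entries=2; first=P13

== RESULT ==
2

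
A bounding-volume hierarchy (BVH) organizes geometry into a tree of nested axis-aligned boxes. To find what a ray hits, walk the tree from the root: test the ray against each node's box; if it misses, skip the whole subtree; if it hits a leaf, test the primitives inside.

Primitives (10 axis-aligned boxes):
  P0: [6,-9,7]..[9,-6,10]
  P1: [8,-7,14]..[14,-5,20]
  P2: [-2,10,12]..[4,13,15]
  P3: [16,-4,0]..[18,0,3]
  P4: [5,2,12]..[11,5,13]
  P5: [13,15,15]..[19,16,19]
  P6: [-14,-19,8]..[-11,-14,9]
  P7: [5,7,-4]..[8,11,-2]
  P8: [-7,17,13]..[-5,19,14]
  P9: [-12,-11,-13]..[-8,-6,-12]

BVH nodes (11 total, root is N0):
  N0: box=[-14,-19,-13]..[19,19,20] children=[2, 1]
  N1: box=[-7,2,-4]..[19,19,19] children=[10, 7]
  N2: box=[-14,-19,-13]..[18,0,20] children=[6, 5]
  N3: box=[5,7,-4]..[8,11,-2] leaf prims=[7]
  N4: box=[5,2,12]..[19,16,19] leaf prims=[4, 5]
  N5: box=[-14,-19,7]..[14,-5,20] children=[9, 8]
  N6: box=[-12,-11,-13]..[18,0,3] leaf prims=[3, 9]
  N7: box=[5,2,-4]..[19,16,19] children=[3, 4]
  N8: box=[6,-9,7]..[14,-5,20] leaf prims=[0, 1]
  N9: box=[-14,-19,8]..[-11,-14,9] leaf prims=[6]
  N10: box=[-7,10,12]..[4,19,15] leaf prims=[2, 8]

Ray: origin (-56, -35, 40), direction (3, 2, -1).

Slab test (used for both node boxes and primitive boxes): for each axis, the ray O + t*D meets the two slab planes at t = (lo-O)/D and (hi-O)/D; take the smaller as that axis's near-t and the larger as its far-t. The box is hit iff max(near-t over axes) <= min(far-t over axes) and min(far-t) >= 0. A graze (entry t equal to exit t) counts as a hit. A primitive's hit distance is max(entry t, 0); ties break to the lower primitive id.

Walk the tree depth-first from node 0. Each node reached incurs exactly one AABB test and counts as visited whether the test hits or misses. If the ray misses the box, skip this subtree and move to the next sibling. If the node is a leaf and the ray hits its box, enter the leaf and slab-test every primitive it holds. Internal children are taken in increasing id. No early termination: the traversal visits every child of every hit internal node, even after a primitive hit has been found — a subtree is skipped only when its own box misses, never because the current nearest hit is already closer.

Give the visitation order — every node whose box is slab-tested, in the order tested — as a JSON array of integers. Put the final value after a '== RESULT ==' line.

Walk:
N0 x:[14,25] y:[8,27] z:[20,53] -> hit [20,25], descend [1, 2]
  N1 x:[49/3,25] y:[37/2,27] z:[21,44] -> hit [21,25], descend [7, 10]
    N7 x:[61/3,25] y:[37/2,51/2] z:[21,44] -> hit [21,25], descend [3, 4]
      N3 x:[61/3,64/3] y:[21,23] z:[42,44] -> miss, prune
      N4 x:[61/3,25] y:[37/2,51/2] z:[21,28] -> hit [21,25] leaf, test {P4(miss), P5@t=25}
    N10 x:[49/3,20] y:[45/2,27] z:[25,28] -> miss, prune
  N2 x:[14,74/3] y:[8,35/2] z:[20,53] -> miss, prune

7 AABB tests over nodes [0, 1, 7, 3, 4, 10, 2]; 1 leaf entered; closest P5.

== RESULT ==
[0, 1, 7, 3, 4, 10, 2]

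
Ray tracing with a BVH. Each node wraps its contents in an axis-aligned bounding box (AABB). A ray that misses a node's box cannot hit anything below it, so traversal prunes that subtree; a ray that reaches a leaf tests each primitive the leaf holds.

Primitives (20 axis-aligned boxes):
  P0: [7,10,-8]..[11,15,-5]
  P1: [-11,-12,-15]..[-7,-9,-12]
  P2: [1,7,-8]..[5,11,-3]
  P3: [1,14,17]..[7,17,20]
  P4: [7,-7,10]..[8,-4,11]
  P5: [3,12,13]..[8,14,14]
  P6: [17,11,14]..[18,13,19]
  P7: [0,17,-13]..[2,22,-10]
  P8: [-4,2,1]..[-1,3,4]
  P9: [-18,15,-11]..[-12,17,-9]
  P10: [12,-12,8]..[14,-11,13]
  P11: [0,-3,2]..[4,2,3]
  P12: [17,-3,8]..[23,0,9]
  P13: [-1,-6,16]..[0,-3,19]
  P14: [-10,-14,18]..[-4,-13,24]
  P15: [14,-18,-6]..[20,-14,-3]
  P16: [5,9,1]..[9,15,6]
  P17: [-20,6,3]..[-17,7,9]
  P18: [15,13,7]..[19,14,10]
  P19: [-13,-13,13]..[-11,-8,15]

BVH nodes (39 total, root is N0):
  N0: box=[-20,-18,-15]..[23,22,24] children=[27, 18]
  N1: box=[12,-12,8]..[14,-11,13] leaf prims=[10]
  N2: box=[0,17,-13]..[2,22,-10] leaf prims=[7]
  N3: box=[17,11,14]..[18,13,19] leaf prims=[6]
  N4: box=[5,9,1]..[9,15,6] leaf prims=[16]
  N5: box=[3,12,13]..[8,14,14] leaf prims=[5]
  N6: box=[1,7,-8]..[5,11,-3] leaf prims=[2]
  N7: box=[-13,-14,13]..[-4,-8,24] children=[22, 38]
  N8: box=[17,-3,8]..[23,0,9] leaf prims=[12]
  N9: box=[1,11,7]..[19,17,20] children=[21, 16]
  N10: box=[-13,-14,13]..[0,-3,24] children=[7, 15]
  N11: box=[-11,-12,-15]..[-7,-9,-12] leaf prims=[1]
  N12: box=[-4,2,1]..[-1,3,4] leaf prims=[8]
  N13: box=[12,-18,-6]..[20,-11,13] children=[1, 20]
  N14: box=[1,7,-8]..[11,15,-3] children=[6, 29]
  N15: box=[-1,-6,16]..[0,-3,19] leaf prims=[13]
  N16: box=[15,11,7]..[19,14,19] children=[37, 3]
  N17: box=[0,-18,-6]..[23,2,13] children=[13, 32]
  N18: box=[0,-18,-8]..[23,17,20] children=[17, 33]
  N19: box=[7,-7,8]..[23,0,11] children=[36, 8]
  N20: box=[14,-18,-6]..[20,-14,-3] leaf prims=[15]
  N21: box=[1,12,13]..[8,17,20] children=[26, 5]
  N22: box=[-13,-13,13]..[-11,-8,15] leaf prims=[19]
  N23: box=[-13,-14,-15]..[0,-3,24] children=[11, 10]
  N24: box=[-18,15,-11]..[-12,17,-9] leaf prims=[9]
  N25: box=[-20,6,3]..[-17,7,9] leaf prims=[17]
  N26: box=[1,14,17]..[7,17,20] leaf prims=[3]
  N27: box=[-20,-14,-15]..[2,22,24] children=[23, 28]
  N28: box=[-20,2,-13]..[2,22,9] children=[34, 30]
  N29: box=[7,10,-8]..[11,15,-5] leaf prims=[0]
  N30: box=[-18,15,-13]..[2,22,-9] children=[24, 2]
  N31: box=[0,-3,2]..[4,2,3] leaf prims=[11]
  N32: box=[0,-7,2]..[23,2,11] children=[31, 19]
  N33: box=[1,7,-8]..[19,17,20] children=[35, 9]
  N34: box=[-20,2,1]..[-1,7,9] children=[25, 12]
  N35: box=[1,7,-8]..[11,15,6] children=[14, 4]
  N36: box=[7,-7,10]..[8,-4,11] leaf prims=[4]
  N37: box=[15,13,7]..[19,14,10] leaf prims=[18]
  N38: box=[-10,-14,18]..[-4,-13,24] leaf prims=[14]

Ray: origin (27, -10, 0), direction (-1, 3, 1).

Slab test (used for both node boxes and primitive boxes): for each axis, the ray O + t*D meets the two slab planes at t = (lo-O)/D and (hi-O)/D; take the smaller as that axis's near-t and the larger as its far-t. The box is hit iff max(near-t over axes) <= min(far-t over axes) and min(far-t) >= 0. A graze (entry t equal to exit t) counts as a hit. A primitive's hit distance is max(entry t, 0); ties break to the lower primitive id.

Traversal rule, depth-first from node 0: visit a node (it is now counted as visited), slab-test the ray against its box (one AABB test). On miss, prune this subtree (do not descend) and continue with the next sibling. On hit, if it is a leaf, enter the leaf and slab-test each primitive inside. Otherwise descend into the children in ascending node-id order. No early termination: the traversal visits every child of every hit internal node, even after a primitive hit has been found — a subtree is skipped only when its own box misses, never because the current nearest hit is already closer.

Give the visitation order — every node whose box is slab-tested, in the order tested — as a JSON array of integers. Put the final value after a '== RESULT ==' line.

Walk:
N0 x:[4,47] y:[-8/3,32/3] z:[-15,24] -> hit [4,32/3], descend [18, 27]
  N18 x:[4,27] y:[-8/3,9] z:[-8,20] -> hit [4,9], descend [17, 33]
    N17 x:[4,27] y:[-8/3,4] z:[-6,13] -> hit [4,4], descend [13, 32]
      N13 x:[7,15] y:[-8/3,-1/3] z:[-6,13] -> miss, prune
      N32 x:[4,27] y:[1,4] z:[2,11] -> hit [4,4], descend [19, 31]
        N19 x:[4,20] y:[1,10/3] z:[8,11] -> miss, prune
        N31 x:[23,27] y:[7/3,4] z:[2,3] -> miss, prune
    N33 x:[8,26] y:[17/3,9] z:[-8,20] -> hit [8,9], descend [9, 35]
      N9 x:[8,26] y:[7,9] z:[7,20] -> hit [8,9], descend [16, 21]
        N16 x:[8,12] y:[7,8] z:[7,19] -> hit [8,8], descend [3, 37]
          N3 x:[9,10] y:[7,23/3] z:[14,19] -> miss, prune
          N37 x:[8,12] y:[23/3,8] z:[7,10] -> hit [8,8] leaf, test {P18@t=8}
        N21 x:[19,26] y:[22/3,9] z:[13,20] -> miss, prune
      N35 x:[16,26] y:[17/3,25/3] z:[-8,6] -> miss, prune
  N27 x:[25,47] y:[-4/3,32/3] z:[-15,24] -> miss, prune

15 AABB tests over nodes [0, 18, 17, 13, 32, 19, 31, 33, 9, 16, 3, 37, 21, 35, 27]; 1 leaf entered; closest P18.

== RESULT ==
[0, 18, 17, 13, 32, 19, 31, 33, 9, 16, 3, 37, 21, 35, 27]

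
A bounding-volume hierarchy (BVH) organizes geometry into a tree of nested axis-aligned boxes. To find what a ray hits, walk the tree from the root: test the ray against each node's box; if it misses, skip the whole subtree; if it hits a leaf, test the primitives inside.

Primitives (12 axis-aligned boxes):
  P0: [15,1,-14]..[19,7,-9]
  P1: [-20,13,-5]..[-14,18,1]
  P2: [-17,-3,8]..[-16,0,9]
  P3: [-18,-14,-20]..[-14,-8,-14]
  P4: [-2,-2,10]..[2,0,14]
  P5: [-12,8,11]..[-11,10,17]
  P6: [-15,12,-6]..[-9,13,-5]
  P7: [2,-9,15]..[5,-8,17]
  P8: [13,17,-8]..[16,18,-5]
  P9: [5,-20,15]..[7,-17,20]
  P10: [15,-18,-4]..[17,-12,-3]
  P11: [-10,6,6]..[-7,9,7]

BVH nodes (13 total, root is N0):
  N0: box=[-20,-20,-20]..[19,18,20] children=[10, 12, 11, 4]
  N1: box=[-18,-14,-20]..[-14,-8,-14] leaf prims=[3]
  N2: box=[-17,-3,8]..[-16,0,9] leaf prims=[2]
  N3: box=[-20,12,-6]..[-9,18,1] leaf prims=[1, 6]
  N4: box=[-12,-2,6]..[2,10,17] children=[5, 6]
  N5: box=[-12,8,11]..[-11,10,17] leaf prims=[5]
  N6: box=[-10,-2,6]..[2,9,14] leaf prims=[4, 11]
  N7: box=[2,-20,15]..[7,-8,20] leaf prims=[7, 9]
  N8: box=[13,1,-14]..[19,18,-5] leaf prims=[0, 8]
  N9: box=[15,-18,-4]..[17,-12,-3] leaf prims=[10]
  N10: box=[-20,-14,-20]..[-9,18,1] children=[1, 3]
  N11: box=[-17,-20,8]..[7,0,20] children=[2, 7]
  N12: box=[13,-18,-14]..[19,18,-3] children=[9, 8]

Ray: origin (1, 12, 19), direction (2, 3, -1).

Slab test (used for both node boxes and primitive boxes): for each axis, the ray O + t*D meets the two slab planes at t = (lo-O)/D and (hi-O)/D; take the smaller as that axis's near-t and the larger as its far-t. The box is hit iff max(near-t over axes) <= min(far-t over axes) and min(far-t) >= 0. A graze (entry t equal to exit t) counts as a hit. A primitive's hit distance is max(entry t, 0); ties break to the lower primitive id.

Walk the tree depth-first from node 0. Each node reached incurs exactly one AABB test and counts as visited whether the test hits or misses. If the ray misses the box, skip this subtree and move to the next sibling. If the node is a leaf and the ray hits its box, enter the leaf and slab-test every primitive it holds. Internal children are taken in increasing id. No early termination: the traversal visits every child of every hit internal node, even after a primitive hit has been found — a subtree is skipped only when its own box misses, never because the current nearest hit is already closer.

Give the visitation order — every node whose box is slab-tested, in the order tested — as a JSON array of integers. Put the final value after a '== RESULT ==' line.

Traverse from the root:
N0 x:[-21/2,9] y:[-32/3,2] z:[-1,39] -> hit [-1,2], descend [4, 10, 11, 12]
  N4 x:[-13/2,1/2] y:[-14/3,-2/3] z:[2,13] -> miss, prune
  N10 x:[-21/2,-5] y:[-26/3,2] z:[18,39] -> miss, prune
  N11 x:[-9,3] y:[-32/3,-4] z:[-1,11] -> miss, prune
  N12 x:[6,9] y:[-10,2] z:[22,33] -> miss, prune

order=[0, 4, 10, 11, 12]  |boxes|=5  |leaves|=0  hit=miss

== RESULT ==
[0, 4, 10, 11, 12]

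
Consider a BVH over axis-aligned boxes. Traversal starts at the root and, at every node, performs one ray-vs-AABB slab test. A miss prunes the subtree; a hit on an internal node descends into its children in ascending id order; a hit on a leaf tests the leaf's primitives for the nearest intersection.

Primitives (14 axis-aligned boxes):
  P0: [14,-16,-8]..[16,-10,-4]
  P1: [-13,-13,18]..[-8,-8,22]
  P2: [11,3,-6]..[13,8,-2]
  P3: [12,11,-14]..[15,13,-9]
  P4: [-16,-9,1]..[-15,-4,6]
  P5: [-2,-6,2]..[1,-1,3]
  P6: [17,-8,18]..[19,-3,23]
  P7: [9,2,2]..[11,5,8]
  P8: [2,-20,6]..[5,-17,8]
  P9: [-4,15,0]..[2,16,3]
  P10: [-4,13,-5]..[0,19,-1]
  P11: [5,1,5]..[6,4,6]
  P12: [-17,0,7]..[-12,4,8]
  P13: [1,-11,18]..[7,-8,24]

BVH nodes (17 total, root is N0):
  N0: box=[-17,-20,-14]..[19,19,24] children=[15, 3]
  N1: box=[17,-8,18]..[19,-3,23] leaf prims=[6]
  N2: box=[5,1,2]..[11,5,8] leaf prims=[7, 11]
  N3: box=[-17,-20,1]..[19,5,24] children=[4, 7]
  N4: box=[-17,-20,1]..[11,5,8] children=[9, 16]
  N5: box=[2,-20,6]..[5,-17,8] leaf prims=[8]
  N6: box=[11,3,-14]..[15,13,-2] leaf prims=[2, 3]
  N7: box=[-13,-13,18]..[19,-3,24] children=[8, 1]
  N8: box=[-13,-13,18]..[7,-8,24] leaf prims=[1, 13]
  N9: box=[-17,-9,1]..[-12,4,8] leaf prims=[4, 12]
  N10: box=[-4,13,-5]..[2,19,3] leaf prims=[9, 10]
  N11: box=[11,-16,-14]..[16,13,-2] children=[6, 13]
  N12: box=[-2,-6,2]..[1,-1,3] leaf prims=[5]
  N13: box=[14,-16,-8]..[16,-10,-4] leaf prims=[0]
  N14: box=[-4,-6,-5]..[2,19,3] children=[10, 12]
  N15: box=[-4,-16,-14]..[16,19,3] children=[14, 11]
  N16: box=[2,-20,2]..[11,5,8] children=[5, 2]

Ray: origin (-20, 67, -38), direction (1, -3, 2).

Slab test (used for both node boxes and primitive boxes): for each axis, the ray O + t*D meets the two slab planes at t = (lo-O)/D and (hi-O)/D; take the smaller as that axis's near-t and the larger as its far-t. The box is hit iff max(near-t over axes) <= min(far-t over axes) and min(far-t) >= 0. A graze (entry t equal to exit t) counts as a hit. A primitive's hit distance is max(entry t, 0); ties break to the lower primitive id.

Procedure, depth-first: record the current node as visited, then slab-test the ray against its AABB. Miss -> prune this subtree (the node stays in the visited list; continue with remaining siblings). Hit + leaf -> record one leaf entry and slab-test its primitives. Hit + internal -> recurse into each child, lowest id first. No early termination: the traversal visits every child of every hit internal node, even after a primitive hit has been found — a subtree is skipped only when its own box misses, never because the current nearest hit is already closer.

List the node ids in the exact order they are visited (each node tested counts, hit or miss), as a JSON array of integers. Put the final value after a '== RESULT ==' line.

Walk:
N0 x:[3,39] y:[16,29] z:[12,31] -> hit [16,29], descend [3, 15]
  N3 x:[3,39] y:[62/3,29] z:[39/2,31] -> hit [62/3,29], descend [4, 7]
    N4 x:[3,31] y:[62/3,29] z:[39/2,23] -> hit [62/3,23], descend [9, 16]
      N9 x:[3,8] y:[21,76/3] z:[39/2,23] -> miss, prune
      N16 x:[22,31] y:[62/3,29] z:[20,23] -> hit [22,23], descend [2, 5]
        N2 x:[25,31] y:[62/3,22] z:[20,23] -> miss, prune
        N5 x:[22,25] y:[28,29] z:[22,23] -> miss, prune
    N7 x:[7,39] y:[70/3,80/3] z:[28,31] -> miss, prune
  N15 x:[16,36] y:[16,83/3] z:[12,41/2] -> hit [16,41/2], descend [11, 14]
    N11 x:[31,36] y:[18,83/3] z:[12,18] -> miss, prune
    N14 x:[16,22] y:[16,73/3] z:[33/2,41/2] -> hit [33/2,41/2], descend [10, 12]
      N10 x:[16,22] y:[16,18] z:[33/2,41/2] -> hit [33/2,18] leaf, test {P9(miss), P10@t=33/2}
      N12 x:[18,21] y:[68/3,73/3] z:[20,41/2] -> miss, prune

13 AABB tests over nodes [0, 3, 4, 9, 16, 2, 5, 7, 15, 11, 14, 10, 12]; 1 leaf entered; closest P10.

== RESULT ==
[0, 3, 4, 9, 16, 2, 5, 7, 15, 11, 14, 10, 12]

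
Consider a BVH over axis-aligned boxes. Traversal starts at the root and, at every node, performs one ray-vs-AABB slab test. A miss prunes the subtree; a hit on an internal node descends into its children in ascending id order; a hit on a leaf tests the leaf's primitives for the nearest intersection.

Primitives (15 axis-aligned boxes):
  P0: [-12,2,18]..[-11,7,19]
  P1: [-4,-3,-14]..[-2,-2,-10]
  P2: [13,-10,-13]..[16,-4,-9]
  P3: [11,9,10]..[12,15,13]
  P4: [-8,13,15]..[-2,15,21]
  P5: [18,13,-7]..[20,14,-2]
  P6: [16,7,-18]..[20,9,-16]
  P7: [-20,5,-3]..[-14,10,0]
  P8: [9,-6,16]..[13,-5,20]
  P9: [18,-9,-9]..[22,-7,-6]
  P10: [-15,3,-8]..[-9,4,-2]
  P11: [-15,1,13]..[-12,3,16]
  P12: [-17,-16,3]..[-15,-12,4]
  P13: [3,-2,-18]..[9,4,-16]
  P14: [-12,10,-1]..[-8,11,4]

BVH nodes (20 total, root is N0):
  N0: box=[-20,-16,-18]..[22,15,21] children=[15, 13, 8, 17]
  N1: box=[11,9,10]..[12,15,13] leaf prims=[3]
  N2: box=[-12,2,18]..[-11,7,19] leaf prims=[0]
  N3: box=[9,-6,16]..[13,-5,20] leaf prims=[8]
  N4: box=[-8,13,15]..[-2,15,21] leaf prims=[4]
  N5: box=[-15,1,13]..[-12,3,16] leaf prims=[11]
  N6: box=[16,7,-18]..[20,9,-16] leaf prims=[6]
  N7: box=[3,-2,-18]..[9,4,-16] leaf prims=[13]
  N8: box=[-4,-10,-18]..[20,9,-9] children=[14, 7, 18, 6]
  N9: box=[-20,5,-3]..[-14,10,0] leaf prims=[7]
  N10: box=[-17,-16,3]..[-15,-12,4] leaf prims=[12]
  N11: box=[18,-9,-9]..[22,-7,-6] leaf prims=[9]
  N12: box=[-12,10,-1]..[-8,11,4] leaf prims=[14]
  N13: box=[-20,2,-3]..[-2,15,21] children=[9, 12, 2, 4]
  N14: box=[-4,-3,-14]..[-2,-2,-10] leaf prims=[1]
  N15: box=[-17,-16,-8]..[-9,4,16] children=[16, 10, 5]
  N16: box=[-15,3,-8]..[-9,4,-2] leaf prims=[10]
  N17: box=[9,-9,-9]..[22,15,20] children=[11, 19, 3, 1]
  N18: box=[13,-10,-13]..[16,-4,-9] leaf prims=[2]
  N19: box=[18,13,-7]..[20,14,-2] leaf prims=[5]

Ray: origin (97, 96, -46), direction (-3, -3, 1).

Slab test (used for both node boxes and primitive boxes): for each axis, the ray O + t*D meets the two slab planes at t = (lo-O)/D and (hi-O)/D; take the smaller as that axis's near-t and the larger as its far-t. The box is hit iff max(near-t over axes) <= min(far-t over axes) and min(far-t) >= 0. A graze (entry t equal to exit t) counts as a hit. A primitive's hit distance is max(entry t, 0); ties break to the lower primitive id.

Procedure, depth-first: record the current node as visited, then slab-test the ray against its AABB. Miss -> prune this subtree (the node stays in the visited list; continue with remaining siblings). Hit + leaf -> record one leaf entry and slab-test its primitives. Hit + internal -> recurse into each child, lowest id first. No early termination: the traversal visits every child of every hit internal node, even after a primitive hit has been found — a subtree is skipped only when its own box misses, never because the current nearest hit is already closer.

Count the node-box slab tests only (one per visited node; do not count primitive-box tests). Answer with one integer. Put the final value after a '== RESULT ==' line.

Trace the traversal:
N0 x:[25,39] y:[27,112/3] z:[28,67] -> hit [28,112/3], descend [8, 13, 15, 17]
  N8 x:[77/3,101/3] y:[29,106/3] z:[28,37] -> hit [29,101/3], descend [6, 7, 14, 18]
    N6 x:[77/3,27] y:[29,89/3] z:[28,30] -> miss, prune
    N7 x:[88/3,94/3] y:[92/3,98/3] z:[28,30] -> miss, prune
    N14 x:[33,101/3] y:[98/3,33] z:[32,36] -> hit [33,33] leaf, test {P1@t=33}
    N18 x:[27,28] y:[100/3,106/3] z:[33,37] -> miss, prune
  N13 x:[33,39] y:[27,94/3] z:[43,67] -> miss, prune
  N15 x:[106/3,38] y:[92/3,112/3] z:[38,62] -> miss, prune
  N17 x:[25,88/3] y:[27,35] z:[37,66] -> miss, prune

order=[0, 8, 6, 7, 14, 18, 13, 15, 17]  |boxes|=9  |leaves|=1  hit=P1

== RESULT ==
9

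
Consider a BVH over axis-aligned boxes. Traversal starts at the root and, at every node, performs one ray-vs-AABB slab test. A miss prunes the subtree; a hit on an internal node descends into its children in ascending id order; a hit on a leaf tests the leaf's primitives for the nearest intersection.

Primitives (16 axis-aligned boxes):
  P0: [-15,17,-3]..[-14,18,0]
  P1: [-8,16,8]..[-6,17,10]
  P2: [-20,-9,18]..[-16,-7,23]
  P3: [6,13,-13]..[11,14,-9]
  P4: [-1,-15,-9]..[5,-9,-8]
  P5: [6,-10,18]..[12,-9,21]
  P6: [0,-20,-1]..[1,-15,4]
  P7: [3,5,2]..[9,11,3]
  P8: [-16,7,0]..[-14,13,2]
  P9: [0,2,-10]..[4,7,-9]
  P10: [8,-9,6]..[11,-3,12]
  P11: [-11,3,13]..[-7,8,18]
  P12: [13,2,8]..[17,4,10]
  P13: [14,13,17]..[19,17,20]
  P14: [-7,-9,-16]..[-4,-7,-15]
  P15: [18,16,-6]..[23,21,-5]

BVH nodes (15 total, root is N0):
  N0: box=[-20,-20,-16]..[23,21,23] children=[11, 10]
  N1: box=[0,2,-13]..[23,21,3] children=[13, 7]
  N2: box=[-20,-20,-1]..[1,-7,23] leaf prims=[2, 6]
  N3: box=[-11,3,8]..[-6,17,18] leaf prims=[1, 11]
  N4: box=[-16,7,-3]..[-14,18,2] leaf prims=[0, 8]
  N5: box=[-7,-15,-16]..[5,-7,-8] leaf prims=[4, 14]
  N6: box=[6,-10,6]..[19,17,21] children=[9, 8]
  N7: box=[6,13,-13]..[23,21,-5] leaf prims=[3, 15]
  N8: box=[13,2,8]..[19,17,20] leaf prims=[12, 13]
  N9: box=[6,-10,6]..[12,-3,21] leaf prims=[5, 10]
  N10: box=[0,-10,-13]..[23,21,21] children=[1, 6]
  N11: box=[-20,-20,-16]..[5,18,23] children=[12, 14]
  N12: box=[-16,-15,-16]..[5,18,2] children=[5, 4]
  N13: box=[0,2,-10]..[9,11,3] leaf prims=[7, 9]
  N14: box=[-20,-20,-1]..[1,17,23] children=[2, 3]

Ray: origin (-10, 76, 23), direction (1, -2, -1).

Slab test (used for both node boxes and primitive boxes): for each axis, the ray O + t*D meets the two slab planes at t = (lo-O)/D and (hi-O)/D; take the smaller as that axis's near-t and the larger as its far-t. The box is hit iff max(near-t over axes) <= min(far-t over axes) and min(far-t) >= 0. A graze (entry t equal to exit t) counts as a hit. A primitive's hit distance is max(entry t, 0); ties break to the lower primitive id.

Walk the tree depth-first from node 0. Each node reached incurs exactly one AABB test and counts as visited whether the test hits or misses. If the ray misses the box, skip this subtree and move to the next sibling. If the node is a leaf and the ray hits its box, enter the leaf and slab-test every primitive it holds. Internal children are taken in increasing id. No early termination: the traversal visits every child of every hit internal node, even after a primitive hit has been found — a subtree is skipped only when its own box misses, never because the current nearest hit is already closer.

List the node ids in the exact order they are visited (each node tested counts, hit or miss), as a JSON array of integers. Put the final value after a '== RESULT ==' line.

Trace the traversal:
N0 x:[-10,33] y:[55/2,48] z:[0,39] -> hit [55/2,33], descend [10, 11]
  N10 x:[10,33] y:[55/2,43] z:[2,36] -> hit [55/2,33], descend [1, 6]
    N1 x:[10,33] y:[55/2,37] z:[20,36] -> hit [55/2,33], descend [7, 13]
      N7 x:[16,33] y:[55/2,63/2] z:[28,36] -> hit [28,63/2] leaf, test {P3(miss), P15@t=28}
      N13 x:[10,19] y:[65/2,37] z:[20,33] -> miss, prune
    N6 x:[16,29] y:[59/2,43] z:[2,17] -> miss, prune
  N11 x:[-10,15] y:[29,48] z:[0,39] -> miss, prune

order=[0, 10, 1, 7, 13, 6, 11]  |boxes|=7  |leaves|=1  hit=P15

== RESULT ==
[0, 10, 1, 7, 13, 6, 11]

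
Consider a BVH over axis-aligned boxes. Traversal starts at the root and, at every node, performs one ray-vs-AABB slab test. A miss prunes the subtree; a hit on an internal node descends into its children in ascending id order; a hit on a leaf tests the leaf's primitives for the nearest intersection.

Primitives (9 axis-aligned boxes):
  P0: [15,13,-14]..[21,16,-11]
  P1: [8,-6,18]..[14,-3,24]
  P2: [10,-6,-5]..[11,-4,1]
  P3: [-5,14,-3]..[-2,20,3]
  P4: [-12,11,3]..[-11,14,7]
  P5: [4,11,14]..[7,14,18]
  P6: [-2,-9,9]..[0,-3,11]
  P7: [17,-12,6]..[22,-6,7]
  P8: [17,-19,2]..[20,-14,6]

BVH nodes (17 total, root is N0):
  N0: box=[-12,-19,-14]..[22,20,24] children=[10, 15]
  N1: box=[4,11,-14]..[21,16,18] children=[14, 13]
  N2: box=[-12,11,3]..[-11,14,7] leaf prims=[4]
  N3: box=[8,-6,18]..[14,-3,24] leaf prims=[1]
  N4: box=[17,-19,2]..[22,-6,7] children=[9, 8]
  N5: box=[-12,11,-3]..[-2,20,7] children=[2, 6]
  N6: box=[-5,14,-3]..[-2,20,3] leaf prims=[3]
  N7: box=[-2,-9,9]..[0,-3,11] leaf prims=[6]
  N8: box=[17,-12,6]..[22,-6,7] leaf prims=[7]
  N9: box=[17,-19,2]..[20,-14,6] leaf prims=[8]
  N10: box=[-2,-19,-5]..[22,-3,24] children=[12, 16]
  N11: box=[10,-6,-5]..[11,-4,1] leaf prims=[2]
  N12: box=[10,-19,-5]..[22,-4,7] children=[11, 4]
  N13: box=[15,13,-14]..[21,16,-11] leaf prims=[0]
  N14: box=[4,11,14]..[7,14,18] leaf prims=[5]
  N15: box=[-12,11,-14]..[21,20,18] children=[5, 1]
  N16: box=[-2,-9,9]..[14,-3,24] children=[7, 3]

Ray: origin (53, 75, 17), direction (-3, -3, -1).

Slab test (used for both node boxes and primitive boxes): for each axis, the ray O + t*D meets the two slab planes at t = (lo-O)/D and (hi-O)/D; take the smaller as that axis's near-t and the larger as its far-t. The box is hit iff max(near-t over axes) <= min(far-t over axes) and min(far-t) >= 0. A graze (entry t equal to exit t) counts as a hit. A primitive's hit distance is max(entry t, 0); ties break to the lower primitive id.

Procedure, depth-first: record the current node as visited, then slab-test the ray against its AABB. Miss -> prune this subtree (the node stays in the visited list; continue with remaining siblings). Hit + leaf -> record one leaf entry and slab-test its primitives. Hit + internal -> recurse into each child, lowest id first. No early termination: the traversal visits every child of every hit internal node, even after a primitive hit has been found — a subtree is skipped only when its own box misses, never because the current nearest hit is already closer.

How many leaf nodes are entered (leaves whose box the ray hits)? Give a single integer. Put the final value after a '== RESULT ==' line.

Traverse from the root:
N0 x:[31/3,65/3] y:[55/3,94/3] z:[-7,31] -> hit [55/3,65/3], descend [10, 15]
  N10 x:[31/3,55/3] y:[26,94/3] z:[-7,22] -> miss, prune
  N15 x:[32/3,65/3] y:[55/3,64/3] z:[-1,31] -> hit [55/3,64/3], descend [1, 5]
    N1 x:[32/3,49/3] y:[59/3,64/3] z:[-1,31] -> miss, prune
    N5 x:[55/3,65/3] y:[55/3,64/3] z:[10,20] -> hit [55/3,20], descend [2, 6]
      N2 x:[64/3,65/3] y:[61/3,64/3] z:[10,14] -> miss, prune
      N6 x:[55/3,58/3] y:[55/3,61/3] z:[14,20] -> hit [55/3,58/3] leaf, test {P3@t=55/3}

Visited [0, 10, 15, 1, 5, 2, 6]. Tests: 7 box, 1 leaf. Nearest: P3.

== RESULT ==
1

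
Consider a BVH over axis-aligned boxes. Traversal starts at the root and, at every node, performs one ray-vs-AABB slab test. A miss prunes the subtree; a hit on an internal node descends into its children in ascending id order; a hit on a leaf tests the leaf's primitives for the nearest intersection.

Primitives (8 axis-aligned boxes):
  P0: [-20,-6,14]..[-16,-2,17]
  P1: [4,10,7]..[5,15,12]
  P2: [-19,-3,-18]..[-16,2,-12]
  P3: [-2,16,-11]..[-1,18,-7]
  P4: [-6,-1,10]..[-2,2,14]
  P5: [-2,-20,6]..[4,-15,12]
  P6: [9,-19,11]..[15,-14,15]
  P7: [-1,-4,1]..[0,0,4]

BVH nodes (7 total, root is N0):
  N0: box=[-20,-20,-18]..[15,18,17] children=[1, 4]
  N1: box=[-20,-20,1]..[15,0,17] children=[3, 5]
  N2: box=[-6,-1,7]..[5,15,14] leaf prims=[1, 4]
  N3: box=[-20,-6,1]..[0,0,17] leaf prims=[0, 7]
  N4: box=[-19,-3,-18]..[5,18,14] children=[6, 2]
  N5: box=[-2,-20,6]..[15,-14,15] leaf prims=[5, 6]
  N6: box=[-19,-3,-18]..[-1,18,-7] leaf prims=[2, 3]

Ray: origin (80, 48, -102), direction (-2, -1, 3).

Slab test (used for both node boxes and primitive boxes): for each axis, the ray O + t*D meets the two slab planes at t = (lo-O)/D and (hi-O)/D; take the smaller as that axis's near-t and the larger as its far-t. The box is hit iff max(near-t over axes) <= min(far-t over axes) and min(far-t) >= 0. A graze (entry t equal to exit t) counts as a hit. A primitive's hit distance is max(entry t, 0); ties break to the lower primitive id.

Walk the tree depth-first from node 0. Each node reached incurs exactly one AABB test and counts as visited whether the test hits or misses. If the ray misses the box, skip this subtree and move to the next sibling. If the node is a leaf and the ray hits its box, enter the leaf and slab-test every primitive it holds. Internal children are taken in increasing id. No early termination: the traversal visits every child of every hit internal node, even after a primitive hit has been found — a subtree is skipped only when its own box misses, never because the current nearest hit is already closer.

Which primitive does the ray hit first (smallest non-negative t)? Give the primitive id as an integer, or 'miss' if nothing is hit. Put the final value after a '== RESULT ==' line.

Walk:
N0 x:[65/2,50] y:[30,68] z:[28,119/3] -> hit [65/2,119/3], descend [1, 4]
  N1 x:[65/2,50] y:[48,68] z:[103/3,119/3] -> miss, prune
  N4 x:[75/2,99/2] y:[30,51] z:[28,116/3] -> hit [75/2,116/3], descend [2, 6]
    N2 x:[75/2,43] y:[33,49] z:[109/3,116/3] -> hit [75/2,116/3] leaf, test {P1@t=75/2, P4(miss)}
    N6 x:[81/2,99/2] y:[30,51] z:[28,95/3] -> miss, prune

Visited [0, 1, 4, 2, 6]. Tests: 5 box, 1 leaf. Nearest: P1.

== RESULT ==
1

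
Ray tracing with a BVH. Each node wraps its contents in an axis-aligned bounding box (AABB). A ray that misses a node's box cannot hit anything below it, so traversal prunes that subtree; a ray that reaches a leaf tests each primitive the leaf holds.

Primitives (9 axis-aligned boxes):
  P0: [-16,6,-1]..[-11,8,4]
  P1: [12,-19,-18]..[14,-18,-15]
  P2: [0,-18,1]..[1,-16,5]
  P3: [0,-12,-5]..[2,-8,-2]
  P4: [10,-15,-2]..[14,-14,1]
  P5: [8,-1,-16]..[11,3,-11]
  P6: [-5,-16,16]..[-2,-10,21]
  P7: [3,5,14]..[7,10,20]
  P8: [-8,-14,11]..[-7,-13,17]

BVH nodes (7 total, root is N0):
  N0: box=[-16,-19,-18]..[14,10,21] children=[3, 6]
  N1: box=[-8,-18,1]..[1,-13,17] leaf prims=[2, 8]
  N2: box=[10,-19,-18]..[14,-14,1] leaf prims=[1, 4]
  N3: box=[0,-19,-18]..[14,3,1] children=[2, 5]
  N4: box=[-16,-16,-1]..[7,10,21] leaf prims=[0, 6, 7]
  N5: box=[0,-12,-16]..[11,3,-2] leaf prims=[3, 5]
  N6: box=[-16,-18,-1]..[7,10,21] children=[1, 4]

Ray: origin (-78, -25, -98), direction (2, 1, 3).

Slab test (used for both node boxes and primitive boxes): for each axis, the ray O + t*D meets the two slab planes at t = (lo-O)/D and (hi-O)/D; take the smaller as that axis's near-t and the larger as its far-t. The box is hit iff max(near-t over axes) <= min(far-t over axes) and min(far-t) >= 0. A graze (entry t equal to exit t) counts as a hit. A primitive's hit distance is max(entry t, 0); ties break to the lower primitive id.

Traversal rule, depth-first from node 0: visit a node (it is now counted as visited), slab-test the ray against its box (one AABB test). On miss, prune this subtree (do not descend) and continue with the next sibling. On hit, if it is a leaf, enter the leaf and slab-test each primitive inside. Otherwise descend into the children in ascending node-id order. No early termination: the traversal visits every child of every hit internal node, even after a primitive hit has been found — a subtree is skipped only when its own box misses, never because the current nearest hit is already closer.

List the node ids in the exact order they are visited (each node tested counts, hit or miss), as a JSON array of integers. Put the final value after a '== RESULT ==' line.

Trace the traversal:
N0 x:[31,46] y:[6,35] z:[80/3,119/3] -> hit [31,35], descend [3, 6]
  N3 x:[39,46] y:[6,28] z:[80/3,33] -> miss, prune
  N6 x:[31,85/2] y:[7,35] z:[97/3,119/3] -> hit [97/3,35], descend [1, 4]
    N1 x:[35,79/2] y:[7,12] z:[33,115/3] -> miss, prune
    N4 x:[31,85/2] y:[9,35] z:[97/3,119/3] -> hit [97/3,35] leaf, test {P0@t=97/3, P6(miss), P7(miss)}

5 AABB tests over nodes [0, 3, 6, 1, 4]; 1 leaf entered; closest P0.

== RESULT ==
[0, 3, 6, 1, 4]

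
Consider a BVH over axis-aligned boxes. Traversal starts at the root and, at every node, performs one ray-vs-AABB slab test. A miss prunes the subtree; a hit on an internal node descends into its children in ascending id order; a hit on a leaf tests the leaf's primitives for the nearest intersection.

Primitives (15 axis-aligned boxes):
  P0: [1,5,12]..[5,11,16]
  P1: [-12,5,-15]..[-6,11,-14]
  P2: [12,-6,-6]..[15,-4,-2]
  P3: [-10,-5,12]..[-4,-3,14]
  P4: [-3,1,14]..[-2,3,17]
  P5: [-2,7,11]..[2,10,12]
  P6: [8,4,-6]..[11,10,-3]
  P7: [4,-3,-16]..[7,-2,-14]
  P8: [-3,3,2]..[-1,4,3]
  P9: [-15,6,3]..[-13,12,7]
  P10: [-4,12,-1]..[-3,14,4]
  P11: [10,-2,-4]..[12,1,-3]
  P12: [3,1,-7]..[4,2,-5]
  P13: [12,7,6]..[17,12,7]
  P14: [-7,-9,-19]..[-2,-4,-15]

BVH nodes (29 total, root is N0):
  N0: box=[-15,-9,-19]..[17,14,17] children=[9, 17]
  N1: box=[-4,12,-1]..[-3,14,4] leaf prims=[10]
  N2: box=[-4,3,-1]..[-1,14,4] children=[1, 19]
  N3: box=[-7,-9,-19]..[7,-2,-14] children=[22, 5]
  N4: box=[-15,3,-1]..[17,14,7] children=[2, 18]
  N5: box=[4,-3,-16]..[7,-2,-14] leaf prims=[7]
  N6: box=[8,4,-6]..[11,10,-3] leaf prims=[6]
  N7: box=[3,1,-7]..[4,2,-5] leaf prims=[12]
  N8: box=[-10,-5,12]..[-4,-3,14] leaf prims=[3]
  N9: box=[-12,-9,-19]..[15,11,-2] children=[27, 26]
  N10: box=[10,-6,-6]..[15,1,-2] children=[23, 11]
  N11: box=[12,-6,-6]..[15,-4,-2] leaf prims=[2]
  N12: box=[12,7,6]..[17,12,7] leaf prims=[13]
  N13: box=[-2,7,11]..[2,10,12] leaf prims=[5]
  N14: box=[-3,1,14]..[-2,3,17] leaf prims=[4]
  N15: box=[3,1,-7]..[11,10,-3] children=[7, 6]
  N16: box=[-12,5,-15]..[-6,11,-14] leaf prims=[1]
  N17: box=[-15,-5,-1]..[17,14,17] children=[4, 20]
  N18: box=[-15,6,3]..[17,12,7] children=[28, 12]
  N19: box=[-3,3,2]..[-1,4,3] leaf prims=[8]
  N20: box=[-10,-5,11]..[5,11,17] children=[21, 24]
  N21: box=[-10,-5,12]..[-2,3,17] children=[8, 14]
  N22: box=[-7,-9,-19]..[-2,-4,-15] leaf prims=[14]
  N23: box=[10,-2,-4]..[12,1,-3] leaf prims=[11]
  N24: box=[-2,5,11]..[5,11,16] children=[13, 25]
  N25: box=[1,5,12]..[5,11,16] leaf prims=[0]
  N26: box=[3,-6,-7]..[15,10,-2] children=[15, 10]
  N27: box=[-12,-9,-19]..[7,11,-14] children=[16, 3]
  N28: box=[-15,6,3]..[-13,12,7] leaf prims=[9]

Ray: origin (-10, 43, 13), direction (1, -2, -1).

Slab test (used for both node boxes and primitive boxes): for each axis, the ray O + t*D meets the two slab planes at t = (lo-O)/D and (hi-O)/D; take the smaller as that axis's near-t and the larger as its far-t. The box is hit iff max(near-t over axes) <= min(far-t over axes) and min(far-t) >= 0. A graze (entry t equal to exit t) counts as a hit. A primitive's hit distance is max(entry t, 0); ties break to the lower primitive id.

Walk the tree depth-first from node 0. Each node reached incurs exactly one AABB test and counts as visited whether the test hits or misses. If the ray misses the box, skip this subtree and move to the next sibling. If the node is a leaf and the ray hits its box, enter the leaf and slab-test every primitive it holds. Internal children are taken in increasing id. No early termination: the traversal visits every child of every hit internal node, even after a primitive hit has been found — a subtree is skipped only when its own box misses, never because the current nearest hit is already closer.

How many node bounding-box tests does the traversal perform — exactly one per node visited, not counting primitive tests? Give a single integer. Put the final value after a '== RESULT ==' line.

Trace the traversal:
N0 x:[-5,27] y:[29/2,26] z:[-4,32] -> hit [29/2,26], descend [9, 17]
  N9 x:[-2,25] y:[16,26] z:[15,32] -> hit [16,25], descend [26, 27]
    N26 x:[13,25] y:[33/2,49/2] z:[15,20] -> hit [33/2,20], descend [10, 15]
      N10 x:[20,25] y:[21,49/2] z:[15,19] -> miss, prune
      N15 x:[13,21] y:[33/2,21] z:[16,20] -> hit [33/2,20], descend [6, 7]
        N6 x:[18,21] y:[33/2,39/2] z:[16,19] -> hit [18,19] leaf, test {P6@t=18}
        N7 x:[13,14] y:[41/2,21] z:[18,20] -> miss, prune
    N27 x:[-2,17] y:[16,26] z:[27,32] -> miss, prune
  N17 x:[-5,27] y:[29/2,24] z:[-4,14] -> miss, prune

order=[0, 9, 26, 10, 15, 6, 7, 27, 17]  |boxes|=9  |leaves|=1  hit=P6

== RESULT ==
9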